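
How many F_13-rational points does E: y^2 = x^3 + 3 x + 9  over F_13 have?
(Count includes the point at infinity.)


For each x in F_13, count y with y^2 = x^3 + 3 x + 9 mod 13:
  x = 0: RHS = 9, y in [3, 10]  -> 2 point(s)
  x = 1: RHS = 0, y in [0]  -> 1 point(s)
  x = 2: RHS = 10, y in [6, 7]  -> 2 point(s)
  x = 6: RHS = 9, y in [3, 10]  -> 2 point(s)
  x = 7: RHS = 9, y in [3, 10]  -> 2 point(s)
  x = 8: RHS = 12, y in [5, 8]  -> 2 point(s)
  x = 10: RHS = 12, y in [5, 8]  -> 2 point(s)
Affine points: 13. Add the point at infinity: total = 14.

#E(F_13) = 14


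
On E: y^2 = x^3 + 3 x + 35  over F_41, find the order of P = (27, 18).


Compute successive multiples of P until we hit O:
  1P = (27, 18)
  2P = (33, 27)
  3P = (14, 22)
  4P = (36, 10)
  5P = (37, 0)
  6P = (36, 31)
  7P = (14, 19)
  8P = (33, 14)
  ... (continuing to 10P)
  10P = O

ord(P) = 10


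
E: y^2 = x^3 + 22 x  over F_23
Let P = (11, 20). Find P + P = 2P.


Doubling: s = (3 x1^2 + a) / (2 y1)
s = (3*11^2 + 22) / (2*20) mod 23 = 1
x3 = s^2 - 2 x1 mod 23 = 1^2 - 2*11 = 2
y3 = s (x1 - x3) - y1 mod 23 = 1 * (11 - 2) - 20 = 12

2P = (2, 12)


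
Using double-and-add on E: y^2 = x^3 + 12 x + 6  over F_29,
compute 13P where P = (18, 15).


k = 13 = 1101_2 (binary, LSB first: 1011)
Double-and-add from P = (18, 15):
  bit 0 = 1: acc = O + (18, 15) = (18, 15)
  bit 1 = 0: acc unchanged = (18, 15)
  bit 2 = 1: acc = (18, 15) + (2, 3) = (15, 9)
  bit 3 = 1: acc = (15, 9) + (12, 15) = (6, 2)

13P = (6, 2)


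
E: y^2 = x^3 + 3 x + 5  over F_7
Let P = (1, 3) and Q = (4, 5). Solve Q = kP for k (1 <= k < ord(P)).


Enumerate multiples of P until we hit Q = (4, 5):
  1P = (1, 3)
  2P = (6, 6)
  3P = (4, 5)
Match found at i = 3.

k = 3


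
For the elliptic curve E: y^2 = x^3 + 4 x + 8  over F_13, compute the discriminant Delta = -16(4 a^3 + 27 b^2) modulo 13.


4 a^3 + 27 b^2 = 4*4^3 + 27*8^2 = 256 + 1728 = 1984
Delta = -16 * (1984) = -31744
Delta mod 13 = 2

Delta = 2 (mod 13)


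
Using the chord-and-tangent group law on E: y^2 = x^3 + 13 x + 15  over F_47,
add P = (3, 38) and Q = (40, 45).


P != Q, so use the chord formula.
s = (y2 - y1) / (x2 - x1) = (7) / (37) mod 47 = 4
x3 = s^2 - x1 - x2 mod 47 = 4^2 - 3 - 40 = 20
y3 = s (x1 - x3) - y1 mod 47 = 4 * (3 - 20) - 38 = 35

P + Q = (20, 35)


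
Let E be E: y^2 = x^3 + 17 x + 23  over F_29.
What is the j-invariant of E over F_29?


Delta = -16(4 a^3 + 27 b^2) mod 29 = 7
-1728 * (4 a)^3 = -1728 * (4*17)^3 mod 29 = 23
j = 23 * 7^(-1) mod 29 = 24

j = 24 (mod 29)


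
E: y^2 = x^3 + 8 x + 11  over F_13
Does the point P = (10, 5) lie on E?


Check whether y^2 = x^3 + 8 x + 11 (mod 13) for (x, y) = (10, 5).
LHS: y^2 = 5^2 mod 13 = 12
RHS: x^3 + 8 x + 11 = 10^3 + 8*10 + 11 mod 13 = 12
LHS = RHS

Yes, on the curve


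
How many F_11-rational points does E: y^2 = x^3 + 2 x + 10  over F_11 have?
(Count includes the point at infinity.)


For each x in F_11, count y with y^2 = x^3 + 2 x + 10 mod 11:
  x = 2: RHS = 0, y in [0]  -> 1 point(s)
  x = 4: RHS = 5, y in [4, 7]  -> 2 point(s)
  x = 7: RHS = 4, y in [2, 9]  -> 2 point(s)
  x = 9: RHS = 9, y in [3, 8]  -> 2 point(s)
Affine points: 7. Add the point at infinity: total = 8.

#E(F_11) = 8


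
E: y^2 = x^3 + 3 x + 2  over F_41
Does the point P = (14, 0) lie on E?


Check whether y^2 = x^3 + 3 x + 2 (mod 41) for (x, y) = (14, 0).
LHS: y^2 = 0^2 mod 41 = 0
RHS: x^3 + 3 x + 2 = 14^3 + 3*14 + 2 mod 41 = 0
LHS = RHS

Yes, on the curve


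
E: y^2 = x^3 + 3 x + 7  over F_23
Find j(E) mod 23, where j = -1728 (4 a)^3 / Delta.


Delta = -16(4 a^3 + 27 b^2) mod 23 = 12
-1728 * (4 a)^3 = -1728 * (4*3)^3 mod 23 = 14
j = 14 * 12^(-1) mod 23 = 5

j = 5 (mod 23)


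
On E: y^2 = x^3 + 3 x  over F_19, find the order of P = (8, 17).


Compute successive multiples of P until we hit O:
  1P = (8, 17)
  2P = (1, 17)
  3P = (10, 2)
  4P = (5, 8)
  5P = (15, 0)
  6P = (5, 11)
  7P = (10, 17)
  8P = (1, 2)
  ... (continuing to 10P)
  10P = O

ord(P) = 10


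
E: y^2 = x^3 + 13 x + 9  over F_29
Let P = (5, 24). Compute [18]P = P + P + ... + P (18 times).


k = 18 = 10010_2 (binary, LSB first: 01001)
Double-and-add from P = (5, 24):
  bit 0 = 0: acc unchanged = O
  bit 1 = 1: acc = O + (28, 16) = (28, 16)
  bit 2 = 0: acc unchanged = (28, 16)
  bit 3 = 0: acc unchanged = (28, 16)
  bit 4 = 1: acc = (28, 16) + (27, 27) = (8, 25)

18P = (8, 25)


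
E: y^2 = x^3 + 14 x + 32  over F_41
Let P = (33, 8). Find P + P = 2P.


Doubling: s = (3 x1^2 + a) / (2 y1)
s = (3*33^2 + 14) / (2*8) mod 41 = 18
x3 = s^2 - 2 x1 mod 41 = 18^2 - 2*33 = 12
y3 = s (x1 - x3) - y1 mod 41 = 18 * (33 - 12) - 8 = 1

2P = (12, 1)


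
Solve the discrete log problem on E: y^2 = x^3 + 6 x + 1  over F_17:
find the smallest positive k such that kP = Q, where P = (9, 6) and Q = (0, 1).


Enumerate multiples of P until we hit Q = (0, 1):
  1P = (9, 6)
  2P = (12, 4)
  3P = (4, 2)
  4P = (6, 10)
  5P = (0, 16)
  6P = (0, 1)
Match found at i = 6.

k = 6


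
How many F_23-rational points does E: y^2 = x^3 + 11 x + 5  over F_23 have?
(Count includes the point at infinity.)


For each x in F_23, count y with y^2 = x^3 + 11 x + 5 mod 23:
  x = 2: RHS = 12, y in [9, 14]  -> 2 point(s)
  x = 5: RHS = 1, y in [1, 22]  -> 2 point(s)
  x = 11: RHS = 8, y in [10, 13]  -> 2 point(s)
  x = 12: RHS = 2, y in [5, 18]  -> 2 point(s)
  x = 15: RHS = 3, y in [7, 16]  -> 2 point(s)
  x = 18: RHS = 9, y in [3, 20]  -> 2 point(s)
  x = 19: RHS = 12, y in [9, 14]  -> 2 point(s)
  x = 22: RHS = 16, y in [4, 19]  -> 2 point(s)
Affine points: 16. Add the point at infinity: total = 17.

#E(F_23) = 17


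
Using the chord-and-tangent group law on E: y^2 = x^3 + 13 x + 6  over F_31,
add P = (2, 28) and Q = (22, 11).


P != Q, so use the chord formula.
s = (y2 - y1) / (x2 - x1) = (14) / (20) mod 31 = 10
x3 = s^2 - x1 - x2 mod 31 = 10^2 - 2 - 22 = 14
y3 = s (x1 - x3) - y1 mod 31 = 10 * (2 - 14) - 28 = 7

P + Q = (14, 7)


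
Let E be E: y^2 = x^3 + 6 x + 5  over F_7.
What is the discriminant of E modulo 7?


4 a^3 + 27 b^2 = 4*6^3 + 27*5^2 = 864 + 675 = 1539
Delta = -16 * (1539) = -24624
Delta mod 7 = 2

Delta = 2 (mod 7)


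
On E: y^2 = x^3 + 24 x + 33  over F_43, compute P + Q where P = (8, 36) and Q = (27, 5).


P != Q, so use the chord formula.
s = (y2 - y1) / (x2 - x1) = (12) / (19) mod 43 = 21
x3 = s^2 - x1 - x2 mod 43 = 21^2 - 8 - 27 = 19
y3 = s (x1 - x3) - y1 mod 43 = 21 * (8 - 19) - 36 = 34

P + Q = (19, 34)


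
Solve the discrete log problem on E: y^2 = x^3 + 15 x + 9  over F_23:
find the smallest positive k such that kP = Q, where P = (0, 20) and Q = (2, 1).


Enumerate multiples of P until we hit Q = (2, 1):
  1P = (0, 20)
  2P = (12, 10)
  3P = (20, 12)
  4P = (5, 5)
  5P = (4, 15)
  6P = (22, 19)
  7P = (2, 1)
Match found at i = 7.

k = 7


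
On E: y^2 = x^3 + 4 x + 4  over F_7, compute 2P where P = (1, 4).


Doubling: s = (3 x1^2 + a) / (2 y1)
s = (3*1^2 + 4) / (2*4) mod 7 = 0
x3 = s^2 - 2 x1 mod 7 = 0^2 - 2*1 = 5
y3 = s (x1 - x3) - y1 mod 7 = 0 * (1 - 5) - 4 = 3

2P = (5, 3)


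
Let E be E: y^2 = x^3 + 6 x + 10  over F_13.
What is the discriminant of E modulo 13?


4 a^3 + 27 b^2 = 4*6^3 + 27*10^2 = 864 + 2700 = 3564
Delta = -16 * (3564) = -57024
Delta mod 13 = 7

Delta = 7 (mod 13)


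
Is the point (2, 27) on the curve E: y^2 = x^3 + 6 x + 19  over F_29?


Check whether y^2 = x^3 + 6 x + 19 (mod 29) for (x, y) = (2, 27).
LHS: y^2 = 27^2 mod 29 = 4
RHS: x^3 + 6 x + 19 = 2^3 + 6*2 + 19 mod 29 = 10
LHS != RHS

No, not on the curve


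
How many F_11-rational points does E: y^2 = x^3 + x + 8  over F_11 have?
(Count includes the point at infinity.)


For each x in F_11, count y with y^2 = x^3 + 1 x + 8 mod 11:
  x = 3: RHS = 5, y in [4, 7]  -> 2 point(s)
  x = 8: RHS = 0, y in [0]  -> 1 point(s)
  x = 9: RHS = 9, y in [3, 8]  -> 2 point(s)
Affine points: 5. Add the point at infinity: total = 6.

#E(F_11) = 6


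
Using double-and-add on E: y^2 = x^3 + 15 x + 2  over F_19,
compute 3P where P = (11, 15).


k = 3 = 11_2 (binary, LSB first: 11)
Double-and-add from P = (11, 15):
  bit 0 = 1: acc = O + (11, 15) = (11, 15)
  bit 1 = 1: acc = (11, 15) + (3, 6) = (3, 13)

3P = (3, 13)


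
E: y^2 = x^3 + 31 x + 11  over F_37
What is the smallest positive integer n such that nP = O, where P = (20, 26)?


Compute successive multiples of P until we hit O:
  1P = (20, 26)
  2P = (18, 0)
  3P = (20, 11)
  4P = O

ord(P) = 4


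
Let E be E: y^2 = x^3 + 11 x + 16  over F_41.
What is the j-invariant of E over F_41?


Delta = -16(4 a^3 + 27 b^2) mod 41 = 40
-1728 * (4 a)^3 = -1728 * (4*11)^3 mod 41 = 2
j = 2 * 40^(-1) mod 41 = 39

j = 39 (mod 41)


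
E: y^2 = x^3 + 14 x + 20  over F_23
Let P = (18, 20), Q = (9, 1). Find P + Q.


P != Q, so use the chord formula.
s = (y2 - y1) / (x2 - x1) = (4) / (14) mod 23 = 20
x3 = s^2 - x1 - x2 mod 23 = 20^2 - 18 - 9 = 5
y3 = s (x1 - x3) - y1 mod 23 = 20 * (18 - 5) - 20 = 10

P + Q = (5, 10)


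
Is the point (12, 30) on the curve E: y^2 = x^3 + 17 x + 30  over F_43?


Check whether y^2 = x^3 + 17 x + 30 (mod 43) for (x, y) = (12, 30).
LHS: y^2 = 30^2 mod 43 = 40
RHS: x^3 + 17 x + 30 = 12^3 + 17*12 + 30 mod 43 = 27
LHS != RHS

No, not on the curve


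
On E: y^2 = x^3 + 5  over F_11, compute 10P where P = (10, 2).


k = 10 = 1010_2 (binary, LSB first: 0101)
Double-and-add from P = (10, 2):
  bit 0 = 0: acc unchanged = O
  bit 1 = 1: acc = O + (6, 1) = (6, 1)
  bit 2 = 0: acc unchanged = (6, 1)
  bit 3 = 1: acc = (6, 1) + (0, 7) = (6, 10)

10P = (6, 10)


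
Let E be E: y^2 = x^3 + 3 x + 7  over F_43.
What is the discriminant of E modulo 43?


4 a^3 + 27 b^2 = 4*3^3 + 27*7^2 = 108 + 1323 = 1431
Delta = -16 * (1431) = -22896
Delta mod 43 = 23

Delta = 23 (mod 43)


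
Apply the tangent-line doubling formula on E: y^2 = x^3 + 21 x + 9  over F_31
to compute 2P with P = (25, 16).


Doubling: s = (3 x1^2 + a) / (2 y1)
s = (3*25^2 + 21) / (2*16) mod 31 = 5
x3 = s^2 - 2 x1 mod 31 = 5^2 - 2*25 = 6
y3 = s (x1 - x3) - y1 mod 31 = 5 * (25 - 6) - 16 = 17

2P = (6, 17)


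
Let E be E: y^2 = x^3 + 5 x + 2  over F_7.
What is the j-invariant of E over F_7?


Delta = -16(4 a^3 + 27 b^2) mod 7 = 2
-1728 * (4 a)^3 = -1728 * (4*5)^3 mod 7 = 6
j = 6 * 2^(-1) mod 7 = 3

j = 3 (mod 7)


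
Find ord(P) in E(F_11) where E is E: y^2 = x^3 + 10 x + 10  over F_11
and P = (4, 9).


Compute successive multiples of P until we hit O:
  1P = (4, 9)
  2P = (7, 7)
  3P = (9, 9)
  4P = (9, 2)
  5P = (7, 4)
  6P = (4, 2)
  7P = O

ord(P) = 7


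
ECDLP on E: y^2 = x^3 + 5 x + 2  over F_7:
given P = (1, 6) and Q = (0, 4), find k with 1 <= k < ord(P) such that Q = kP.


Enumerate multiples of P until we hit Q = (0, 4):
  1P = (1, 6)
  2P = (0, 4)
Match found at i = 2.

k = 2


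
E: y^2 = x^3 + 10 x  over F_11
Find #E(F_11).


For each x in F_11, count y with y^2 = x^3 + 10 x + 0 mod 11:
  x = 0: RHS = 0, y in [0]  -> 1 point(s)
  x = 1: RHS = 0, y in [0]  -> 1 point(s)
  x = 4: RHS = 5, y in [4, 7]  -> 2 point(s)
  x = 6: RHS = 1, y in [1, 10]  -> 2 point(s)
  x = 8: RHS = 9, y in [3, 8]  -> 2 point(s)
  x = 9: RHS = 5, y in [4, 7]  -> 2 point(s)
  x = 10: RHS = 0, y in [0]  -> 1 point(s)
Affine points: 11. Add the point at infinity: total = 12.

#E(F_11) = 12


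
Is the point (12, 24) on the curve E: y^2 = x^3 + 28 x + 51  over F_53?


Check whether y^2 = x^3 + 28 x + 51 (mod 53) for (x, y) = (12, 24).
LHS: y^2 = 24^2 mod 53 = 46
RHS: x^3 + 28 x + 51 = 12^3 + 28*12 + 51 mod 53 = 48
LHS != RHS

No, not on the curve


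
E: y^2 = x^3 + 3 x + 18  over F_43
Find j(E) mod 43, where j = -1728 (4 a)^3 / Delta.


Delta = -16(4 a^3 + 27 b^2) mod 43 = 32
-1728 * (4 a)^3 = -1728 * (4*3)^3 mod 43 = 22
j = 22 * 32^(-1) mod 43 = 41

j = 41 (mod 43)


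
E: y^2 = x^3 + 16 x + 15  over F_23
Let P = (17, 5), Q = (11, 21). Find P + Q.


P != Q, so use the chord formula.
s = (y2 - y1) / (x2 - x1) = (16) / (17) mod 23 = 5
x3 = s^2 - x1 - x2 mod 23 = 5^2 - 17 - 11 = 20
y3 = s (x1 - x3) - y1 mod 23 = 5 * (17 - 20) - 5 = 3

P + Q = (20, 3)


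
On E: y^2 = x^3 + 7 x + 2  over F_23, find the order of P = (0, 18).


Compute successive multiples of P until we hit O:
  1P = (0, 18)
  2P = (9, 9)
  3P = (15, 20)
  4P = (21, 16)
  5P = (3, 2)
  6P = (5, 1)
  7P = (13, 17)
  8P = (13, 6)
  ... (continuing to 15P)
  15P = O

ord(P) = 15


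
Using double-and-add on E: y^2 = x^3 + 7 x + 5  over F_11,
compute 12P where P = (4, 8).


k = 12 = 1100_2 (binary, LSB first: 0011)
Double-and-add from P = (4, 8):
  bit 0 = 0: acc unchanged = O
  bit 1 = 0: acc unchanged = O
  bit 2 = 1: acc = O + (9, 7) = (9, 7)
  bit 3 = 1: acc = (9, 7) + (5, 0) = (9, 4)

12P = (9, 4)


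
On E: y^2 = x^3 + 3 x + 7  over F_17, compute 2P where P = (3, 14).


Doubling: s = (3 x1^2 + a) / (2 y1)
s = (3*3^2 + 3) / (2*14) mod 17 = 12
x3 = s^2 - 2 x1 mod 17 = 12^2 - 2*3 = 2
y3 = s (x1 - x3) - y1 mod 17 = 12 * (3 - 2) - 14 = 15

2P = (2, 15)


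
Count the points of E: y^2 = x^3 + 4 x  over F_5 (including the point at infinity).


For each x in F_5, count y with y^2 = x^3 + 4 x + 0 mod 5:
  x = 0: RHS = 0, y in [0]  -> 1 point(s)
  x = 1: RHS = 0, y in [0]  -> 1 point(s)
  x = 2: RHS = 1, y in [1, 4]  -> 2 point(s)
  x = 3: RHS = 4, y in [2, 3]  -> 2 point(s)
  x = 4: RHS = 0, y in [0]  -> 1 point(s)
Affine points: 7. Add the point at infinity: total = 8.

#E(F_5) = 8


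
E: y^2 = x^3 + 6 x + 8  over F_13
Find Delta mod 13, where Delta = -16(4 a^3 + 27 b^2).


4 a^3 + 27 b^2 = 4*6^3 + 27*8^2 = 864 + 1728 = 2592
Delta = -16 * (2592) = -41472
Delta mod 13 = 11

Delta = 11 (mod 13)


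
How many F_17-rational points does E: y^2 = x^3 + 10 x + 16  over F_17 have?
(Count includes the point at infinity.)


For each x in F_17, count y with y^2 = x^3 + 10 x + 16 mod 17:
  x = 0: RHS = 16, y in [4, 13]  -> 2 point(s)
  x = 4: RHS = 1, y in [1, 16]  -> 2 point(s)
  x = 5: RHS = 4, y in [2, 15]  -> 2 point(s)
  x = 7: RHS = 4, y in [2, 15]  -> 2 point(s)
  x = 8: RHS = 13, y in [8, 9]  -> 2 point(s)
  x = 9: RHS = 2, y in [6, 11]  -> 2 point(s)
Affine points: 12. Add the point at infinity: total = 13.

#E(F_17) = 13


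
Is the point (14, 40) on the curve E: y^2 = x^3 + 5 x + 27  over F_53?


Check whether y^2 = x^3 + 5 x + 27 (mod 53) for (x, y) = (14, 40).
LHS: y^2 = 40^2 mod 53 = 10
RHS: x^3 + 5 x + 27 = 14^3 + 5*14 + 27 mod 53 = 32
LHS != RHS

No, not on the curve


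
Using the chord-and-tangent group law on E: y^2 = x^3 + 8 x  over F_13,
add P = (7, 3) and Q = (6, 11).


P != Q, so use the chord formula.
s = (y2 - y1) / (x2 - x1) = (8) / (12) mod 13 = 5
x3 = s^2 - x1 - x2 mod 13 = 5^2 - 7 - 6 = 12
y3 = s (x1 - x3) - y1 mod 13 = 5 * (7 - 12) - 3 = 11

P + Q = (12, 11)


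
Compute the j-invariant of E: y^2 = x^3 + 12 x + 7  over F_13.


Delta = -16(4 a^3 + 27 b^2) mod 13 = 8
-1728 * (4 a)^3 = -1728 * (4*12)^3 mod 13 = 1
j = 1 * 8^(-1) mod 13 = 5

j = 5 (mod 13)


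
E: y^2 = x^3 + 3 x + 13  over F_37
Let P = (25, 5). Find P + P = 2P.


Doubling: s = (3 x1^2 + a) / (2 y1)
s = (3*25^2 + 3) / (2*5) mod 37 = 25
x3 = s^2 - 2 x1 mod 37 = 25^2 - 2*25 = 20
y3 = s (x1 - x3) - y1 mod 37 = 25 * (25 - 20) - 5 = 9

2P = (20, 9)


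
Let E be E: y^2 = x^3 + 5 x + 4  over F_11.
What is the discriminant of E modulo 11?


4 a^3 + 27 b^2 = 4*5^3 + 27*4^2 = 500 + 432 = 932
Delta = -16 * (932) = -14912
Delta mod 11 = 4

Delta = 4 (mod 11)


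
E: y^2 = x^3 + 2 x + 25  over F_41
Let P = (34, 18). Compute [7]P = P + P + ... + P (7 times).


k = 7 = 111_2 (binary, LSB first: 111)
Double-and-add from P = (34, 18):
  bit 0 = 1: acc = O + (34, 18) = (34, 18)
  bit 1 = 1: acc = (34, 18) + (23, 15) = (0, 36)
  bit 2 = 1: acc = (0, 36) + (27, 0) = (34, 23)

7P = (34, 23)


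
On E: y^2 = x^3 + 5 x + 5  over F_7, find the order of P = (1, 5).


Compute successive multiples of P until we hit O:
  1P = (1, 5)
  2P = (2, 4)
  3P = (5, 6)
  4P = (5, 1)
  5P = (2, 3)
  6P = (1, 2)
  7P = O

ord(P) = 7


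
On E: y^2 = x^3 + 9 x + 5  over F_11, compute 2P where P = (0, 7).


k = 2 = 10_2 (binary, LSB first: 01)
Double-and-add from P = (0, 7):
  bit 0 = 0: acc unchanged = O
  bit 1 = 1: acc = O + (9, 10) = (9, 10)

2P = (9, 10)


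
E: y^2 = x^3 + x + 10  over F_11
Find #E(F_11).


For each x in F_11, count y with y^2 = x^3 + 1 x + 10 mod 11:
  x = 1: RHS = 1, y in [1, 10]  -> 2 point(s)
  x = 2: RHS = 9, y in [3, 8]  -> 2 point(s)
  x = 4: RHS = 1, y in [1, 10]  -> 2 point(s)
  x = 6: RHS = 1, y in [1, 10]  -> 2 point(s)
  x = 9: RHS = 0, y in [0]  -> 1 point(s)
Affine points: 9. Add the point at infinity: total = 10.

#E(F_11) = 10


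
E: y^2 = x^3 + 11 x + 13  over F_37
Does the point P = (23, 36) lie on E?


Check whether y^2 = x^3 + 11 x + 13 (mod 37) for (x, y) = (23, 36).
LHS: y^2 = 36^2 mod 37 = 1
RHS: x^3 + 11 x + 13 = 23^3 + 11*23 + 13 mod 37 = 1
LHS = RHS

Yes, on the curve


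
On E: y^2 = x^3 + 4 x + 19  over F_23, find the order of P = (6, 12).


Compute successive multiples of P until we hit O:
  1P = (6, 12)
  2P = (20, 7)
  3P = (1, 1)
  4P = (19, 10)
  5P = (10, 1)
  6P = (16, 4)
  7P = (9, 18)
  8P = (12, 22)
  ... (continuing to 33P)
  33P = O

ord(P) = 33


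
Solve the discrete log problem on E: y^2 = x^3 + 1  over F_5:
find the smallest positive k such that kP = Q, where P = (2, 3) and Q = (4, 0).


Enumerate multiples of P until we hit Q = (4, 0):
  1P = (2, 3)
  2P = (0, 1)
  3P = (4, 0)
Match found at i = 3.

k = 3


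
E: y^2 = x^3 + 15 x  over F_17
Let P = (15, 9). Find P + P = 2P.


Doubling: s = (3 x1^2 + a) / (2 y1)
s = (3*15^2 + 15) / (2*9) mod 17 = 10
x3 = s^2 - 2 x1 mod 17 = 10^2 - 2*15 = 2
y3 = s (x1 - x3) - y1 mod 17 = 10 * (15 - 2) - 9 = 2

2P = (2, 2)


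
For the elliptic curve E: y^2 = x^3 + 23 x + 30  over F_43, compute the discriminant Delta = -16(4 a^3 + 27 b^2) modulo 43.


4 a^3 + 27 b^2 = 4*23^3 + 27*30^2 = 48668 + 24300 = 72968
Delta = -16 * (72968) = -1167488
Delta mod 43 = 5

Delta = 5 (mod 43)


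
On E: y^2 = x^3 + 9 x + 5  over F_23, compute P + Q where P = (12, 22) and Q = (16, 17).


P != Q, so use the chord formula.
s = (y2 - y1) / (x2 - x1) = (18) / (4) mod 23 = 16
x3 = s^2 - x1 - x2 mod 23 = 16^2 - 12 - 16 = 21
y3 = s (x1 - x3) - y1 mod 23 = 16 * (12 - 21) - 22 = 18

P + Q = (21, 18)


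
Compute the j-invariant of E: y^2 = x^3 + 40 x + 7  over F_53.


Delta = -16(4 a^3 + 27 b^2) mod 53 = 31
-1728 * (4 a)^3 = -1728 * (4*40)^3 mod 53 = 21
j = 21 * 31^(-1) mod 53 = 40

j = 40 (mod 53)


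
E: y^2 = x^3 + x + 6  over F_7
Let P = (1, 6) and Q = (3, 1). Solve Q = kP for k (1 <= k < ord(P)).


Enumerate multiples of P until we hit Q = (3, 1):
  1P = (1, 6)
  2P = (2, 3)
  3P = (6, 2)
  4P = (4, 2)
  5P = (3, 6)
  6P = (3, 1)
Match found at i = 6.

k = 6


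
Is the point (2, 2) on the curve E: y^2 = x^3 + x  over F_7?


Check whether y^2 = x^3 + 1 x + 0 (mod 7) for (x, y) = (2, 2).
LHS: y^2 = 2^2 mod 7 = 4
RHS: x^3 + 1 x + 0 = 2^3 + 1*2 + 0 mod 7 = 3
LHS != RHS

No, not on the curve


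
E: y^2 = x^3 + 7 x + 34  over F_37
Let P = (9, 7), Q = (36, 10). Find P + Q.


P != Q, so use the chord formula.
s = (y2 - y1) / (x2 - x1) = (3) / (27) mod 37 = 33
x3 = s^2 - x1 - x2 mod 37 = 33^2 - 9 - 36 = 8
y3 = s (x1 - x3) - y1 mod 37 = 33 * (9 - 8) - 7 = 26

P + Q = (8, 26)


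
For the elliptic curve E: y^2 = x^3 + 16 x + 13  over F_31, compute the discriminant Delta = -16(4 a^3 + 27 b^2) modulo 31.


4 a^3 + 27 b^2 = 4*16^3 + 27*13^2 = 16384 + 4563 = 20947
Delta = -16 * (20947) = -335152
Delta mod 31 = 20

Delta = 20 (mod 31)


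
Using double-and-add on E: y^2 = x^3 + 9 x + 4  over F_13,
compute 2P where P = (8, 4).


k = 2 = 10_2 (binary, LSB first: 01)
Double-and-add from P = (8, 4):
  bit 0 = 0: acc unchanged = O
  bit 1 = 1: acc = O + (0, 2) = (0, 2)

2P = (0, 2)


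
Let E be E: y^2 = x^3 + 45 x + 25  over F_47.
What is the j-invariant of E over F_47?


Delta = -16(4 a^3 + 27 b^2) mod 47 = 10
-1728 * (4 a)^3 = -1728 * (4*45)^3 mod 47 = 8
j = 8 * 10^(-1) mod 47 = 29

j = 29 (mod 47)


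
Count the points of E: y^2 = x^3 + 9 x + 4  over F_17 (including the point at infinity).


For each x in F_17, count y with y^2 = x^3 + 9 x + 4 mod 17:
  x = 0: RHS = 4, y in [2, 15]  -> 2 point(s)
  x = 2: RHS = 13, y in [8, 9]  -> 2 point(s)
  x = 4: RHS = 2, y in [6, 11]  -> 2 point(s)
  x = 5: RHS = 4, y in [2, 15]  -> 2 point(s)
  x = 6: RHS = 2, y in [6, 11]  -> 2 point(s)
  x = 7: RHS = 2, y in [6, 11]  -> 2 point(s)
  x = 9: RHS = 15, y in [7, 10]  -> 2 point(s)
  x = 12: RHS = 4, y in [2, 15]  -> 2 point(s)
  x = 14: RHS = 1, y in [1, 16]  -> 2 point(s)
Affine points: 18. Add the point at infinity: total = 19.

#E(F_17) = 19


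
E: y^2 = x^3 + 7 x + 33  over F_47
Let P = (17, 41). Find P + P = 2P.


Doubling: s = (3 x1^2 + a) / (2 y1)
s = (3*17^2 + 7) / (2*41) mod 47 = 29
x3 = s^2 - 2 x1 mod 47 = 29^2 - 2*17 = 8
y3 = s (x1 - x3) - y1 mod 47 = 29 * (17 - 8) - 41 = 32

2P = (8, 32)


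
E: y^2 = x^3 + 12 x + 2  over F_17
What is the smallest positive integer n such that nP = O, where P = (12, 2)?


Compute successive multiples of P until we hit O:
  1P = (12, 2)
  2P = (6, 1)
  3P = (8, 10)
  4P = (1, 10)
  5P = (2, 0)
  6P = (1, 7)
  7P = (8, 7)
  8P = (6, 16)
  ... (continuing to 10P)
  10P = O

ord(P) = 10


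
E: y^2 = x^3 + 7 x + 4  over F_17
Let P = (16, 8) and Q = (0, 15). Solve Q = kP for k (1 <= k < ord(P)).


Enumerate multiples of P until we hit Q = (0, 15):
  1P = (16, 8)
  2P = (0, 2)
  3P = (3, 16)
  4P = (2, 3)
  5P = (15, 13)
  6P = (11, 1)
  7P = (11, 16)
  8P = (15, 4)
  9P = (2, 14)
  10P = (3, 1)
  11P = (0, 15)
Match found at i = 11.

k = 11


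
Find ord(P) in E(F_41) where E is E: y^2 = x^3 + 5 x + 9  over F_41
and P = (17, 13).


Compute successive multiples of P until we hit O:
  1P = (17, 13)
  2P = (11, 40)
  3P = (23, 14)
  4P = (9, 2)
  5P = (6, 38)
  6P = (13, 4)
  7P = (34, 0)
  8P = (13, 37)
  ... (continuing to 14P)
  14P = O

ord(P) = 14


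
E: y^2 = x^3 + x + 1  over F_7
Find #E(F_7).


For each x in F_7, count y with y^2 = x^3 + 1 x + 1 mod 7:
  x = 0: RHS = 1, y in [1, 6]  -> 2 point(s)
  x = 2: RHS = 4, y in [2, 5]  -> 2 point(s)
Affine points: 4. Add the point at infinity: total = 5.

#E(F_7) = 5


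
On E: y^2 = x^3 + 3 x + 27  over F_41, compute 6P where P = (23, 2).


k = 6 = 110_2 (binary, LSB first: 011)
Double-and-add from P = (23, 2):
  bit 0 = 0: acc unchanged = O
  bit 1 = 1: acc = O + (18, 38) = (18, 38)
  bit 2 = 1: acc = (18, 38) + (38, 14) = (34, 14)

6P = (34, 14)


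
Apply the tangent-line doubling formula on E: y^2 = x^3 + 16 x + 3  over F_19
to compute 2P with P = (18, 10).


Doubling: s = (3 x1^2 + a) / (2 y1)
s = (3*18^2 + 16) / (2*10) mod 19 = 0
x3 = s^2 - 2 x1 mod 19 = 0^2 - 2*18 = 2
y3 = s (x1 - x3) - y1 mod 19 = 0 * (18 - 2) - 10 = 9

2P = (2, 9)


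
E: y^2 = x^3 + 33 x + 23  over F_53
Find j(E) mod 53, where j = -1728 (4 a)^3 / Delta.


Delta = -16(4 a^3 + 27 b^2) mod 53 = 28
-1728 * (4 a)^3 = -1728 * (4*33)^3 mod 53 = 4
j = 4 * 28^(-1) mod 53 = 38

j = 38 (mod 53)


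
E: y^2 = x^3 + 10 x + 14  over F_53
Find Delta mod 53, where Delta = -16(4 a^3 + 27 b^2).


4 a^3 + 27 b^2 = 4*10^3 + 27*14^2 = 4000 + 5292 = 9292
Delta = -16 * (9292) = -148672
Delta mod 53 = 46

Delta = 46 (mod 53)


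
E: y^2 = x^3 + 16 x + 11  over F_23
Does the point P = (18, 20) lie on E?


Check whether y^2 = x^3 + 16 x + 11 (mod 23) for (x, y) = (18, 20).
LHS: y^2 = 20^2 mod 23 = 9
RHS: x^3 + 16 x + 11 = 18^3 + 16*18 + 11 mod 23 = 13
LHS != RHS

No, not on the curve


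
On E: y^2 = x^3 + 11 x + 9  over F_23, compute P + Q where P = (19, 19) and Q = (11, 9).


P != Q, so use the chord formula.
s = (y2 - y1) / (x2 - x1) = (13) / (15) mod 23 = 7
x3 = s^2 - x1 - x2 mod 23 = 7^2 - 19 - 11 = 19
y3 = s (x1 - x3) - y1 mod 23 = 7 * (19 - 19) - 19 = 4

P + Q = (19, 4)


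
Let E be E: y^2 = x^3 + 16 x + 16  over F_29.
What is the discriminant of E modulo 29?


4 a^3 + 27 b^2 = 4*16^3 + 27*16^2 = 16384 + 6912 = 23296
Delta = -16 * (23296) = -372736
Delta mod 29 = 1

Delta = 1 (mod 29)


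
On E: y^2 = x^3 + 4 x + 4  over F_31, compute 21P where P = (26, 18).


k = 21 = 10101_2 (binary, LSB first: 10101)
Double-and-add from P = (26, 18):
  bit 0 = 1: acc = O + (26, 18) = (26, 18)
  bit 1 = 0: acc unchanged = (26, 18)
  bit 2 = 1: acc = (26, 18) + (9, 26) = (21, 7)
  bit 3 = 0: acc unchanged = (21, 7)
  bit 4 = 1: acc = (21, 7) + (23, 24) = (5, 5)

21P = (5, 5)


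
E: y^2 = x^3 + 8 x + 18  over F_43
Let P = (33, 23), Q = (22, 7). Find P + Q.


P != Q, so use the chord formula.
s = (y2 - y1) / (x2 - x1) = (27) / (32) mod 43 = 21
x3 = s^2 - x1 - x2 mod 43 = 21^2 - 33 - 22 = 42
y3 = s (x1 - x3) - y1 mod 43 = 21 * (33 - 42) - 23 = 3

P + Q = (42, 3)


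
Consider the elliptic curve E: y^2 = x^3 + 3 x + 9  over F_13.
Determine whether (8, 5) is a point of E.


Check whether y^2 = x^3 + 3 x + 9 (mod 13) for (x, y) = (8, 5).
LHS: y^2 = 5^2 mod 13 = 12
RHS: x^3 + 3 x + 9 = 8^3 + 3*8 + 9 mod 13 = 12
LHS = RHS

Yes, on the curve


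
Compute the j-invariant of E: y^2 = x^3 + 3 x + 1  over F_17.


Delta = -16(4 a^3 + 27 b^2) mod 17 = 16
-1728 * (4 a)^3 = -1728 * (4*3)^3 mod 17 = 15
j = 15 * 16^(-1) mod 17 = 2

j = 2 (mod 17)


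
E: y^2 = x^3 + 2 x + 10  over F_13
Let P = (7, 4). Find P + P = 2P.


Doubling: s = (3 x1^2 + a) / (2 y1)
s = (3*7^2 + 2) / (2*4) mod 13 = 4
x3 = s^2 - 2 x1 mod 13 = 4^2 - 2*7 = 2
y3 = s (x1 - x3) - y1 mod 13 = 4 * (7 - 2) - 4 = 3

2P = (2, 3)


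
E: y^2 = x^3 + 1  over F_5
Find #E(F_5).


For each x in F_5, count y with y^2 = x^3 + 0 x + 1 mod 5:
  x = 0: RHS = 1, y in [1, 4]  -> 2 point(s)
  x = 2: RHS = 4, y in [2, 3]  -> 2 point(s)
  x = 4: RHS = 0, y in [0]  -> 1 point(s)
Affine points: 5. Add the point at infinity: total = 6.

#E(F_5) = 6


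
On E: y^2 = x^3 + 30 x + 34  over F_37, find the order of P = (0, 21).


Compute successive multiples of P until we hit O:
  1P = (0, 21)
  2P = (36, 22)
  3P = (2, 18)
  4P = (28, 21)
  5P = (9, 16)
  6P = (21, 3)
  7P = (19, 27)
  8P = (14, 33)
  ... (continuing to 38P)
  38P = O

ord(P) = 38


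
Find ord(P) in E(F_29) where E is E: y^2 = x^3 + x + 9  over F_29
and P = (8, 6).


Compute successive multiples of P until we hit O:
  1P = (8, 6)
  2P = (0, 26)
  3P = (20, 24)
  4P = (25, 12)
  5P = (18, 28)
  6P = (9, 15)
  7P = (6, 12)
  8P = (24, 13)
  ... (continuing to 33P)
  33P = O

ord(P) = 33


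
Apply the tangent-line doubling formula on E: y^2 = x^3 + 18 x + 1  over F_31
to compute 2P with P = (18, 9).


Doubling: s = (3 x1^2 + a) / (2 y1)
s = (3*18^2 + 18) / (2*9) mod 31 = 24
x3 = s^2 - 2 x1 mod 31 = 24^2 - 2*18 = 13
y3 = s (x1 - x3) - y1 mod 31 = 24 * (18 - 13) - 9 = 18

2P = (13, 18)


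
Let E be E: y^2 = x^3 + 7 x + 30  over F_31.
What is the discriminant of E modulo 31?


4 a^3 + 27 b^2 = 4*7^3 + 27*30^2 = 1372 + 24300 = 25672
Delta = -16 * (25672) = -410752
Delta mod 31 = 29

Delta = 29 (mod 31)


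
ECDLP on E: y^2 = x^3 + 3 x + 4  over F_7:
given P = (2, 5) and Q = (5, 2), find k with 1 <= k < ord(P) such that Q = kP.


Enumerate multiples of P until we hit Q = (5, 2):
  1P = (2, 5)
  2P = (0, 5)
  3P = (5, 2)
Match found at i = 3.

k = 3


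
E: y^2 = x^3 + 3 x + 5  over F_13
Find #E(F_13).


For each x in F_13, count y with y^2 = x^3 + 3 x + 5 mod 13:
  x = 1: RHS = 9, y in [3, 10]  -> 2 point(s)
  x = 4: RHS = 3, y in [4, 9]  -> 2 point(s)
  x = 11: RHS = 4, y in [2, 11]  -> 2 point(s)
  x = 12: RHS = 1, y in [1, 12]  -> 2 point(s)
Affine points: 8. Add the point at infinity: total = 9.

#E(F_13) = 9


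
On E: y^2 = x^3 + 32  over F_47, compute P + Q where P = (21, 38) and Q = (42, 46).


P != Q, so use the chord formula.
s = (y2 - y1) / (x2 - x1) = (8) / (21) mod 47 = 25
x3 = s^2 - x1 - x2 mod 47 = 25^2 - 21 - 42 = 45
y3 = s (x1 - x3) - y1 mod 47 = 25 * (21 - 45) - 38 = 20

P + Q = (45, 20)


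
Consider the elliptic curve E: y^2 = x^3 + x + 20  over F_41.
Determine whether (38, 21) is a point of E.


Check whether y^2 = x^3 + 1 x + 20 (mod 41) for (x, y) = (38, 21).
LHS: y^2 = 21^2 mod 41 = 31
RHS: x^3 + 1 x + 20 = 38^3 + 1*38 + 20 mod 41 = 31
LHS = RHS

Yes, on the curve


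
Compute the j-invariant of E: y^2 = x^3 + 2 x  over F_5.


Delta = -16(4 a^3 + 27 b^2) mod 5 = 3
-1728 * (4 a)^3 = -1728 * (4*2)^3 mod 5 = 4
j = 4 * 3^(-1) mod 5 = 3

j = 3 (mod 5)


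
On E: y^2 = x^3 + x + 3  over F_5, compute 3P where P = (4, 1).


k = 3 = 11_2 (binary, LSB first: 11)
Double-and-add from P = (4, 1):
  bit 0 = 1: acc = O + (4, 1) = (4, 1)
  bit 1 = 1: acc = (4, 1) + (1, 0) = (4, 4)

3P = (4, 4)


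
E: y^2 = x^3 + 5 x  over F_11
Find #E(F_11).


For each x in F_11, count y with y^2 = x^3 + 5 x + 0 mod 11:
  x = 0: RHS = 0, y in [0]  -> 1 point(s)
  x = 3: RHS = 9, y in [3, 8]  -> 2 point(s)
  x = 6: RHS = 4, y in [2, 9]  -> 2 point(s)
  x = 7: RHS = 4, y in [2, 9]  -> 2 point(s)
  x = 9: RHS = 4, y in [2, 9]  -> 2 point(s)
  x = 10: RHS = 5, y in [4, 7]  -> 2 point(s)
Affine points: 11. Add the point at infinity: total = 12.

#E(F_11) = 12


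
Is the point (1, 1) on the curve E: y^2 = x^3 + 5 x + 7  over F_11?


Check whether y^2 = x^3 + 5 x + 7 (mod 11) for (x, y) = (1, 1).
LHS: y^2 = 1^2 mod 11 = 1
RHS: x^3 + 5 x + 7 = 1^3 + 5*1 + 7 mod 11 = 2
LHS != RHS

No, not on the curve


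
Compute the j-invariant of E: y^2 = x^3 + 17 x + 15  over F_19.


Delta = -16(4 a^3 + 27 b^2) mod 19 = 3
-1728 * (4 a)^3 = -1728 * (4*17)^3 mod 19 = 1
j = 1 * 3^(-1) mod 19 = 13

j = 13 (mod 19)


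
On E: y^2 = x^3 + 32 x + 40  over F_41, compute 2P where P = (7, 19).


k = 2 = 10_2 (binary, LSB first: 01)
Double-and-add from P = (7, 19):
  bit 0 = 0: acc unchanged = O
  bit 1 = 1: acc = O + (11, 1) = (11, 1)

2P = (11, 1)


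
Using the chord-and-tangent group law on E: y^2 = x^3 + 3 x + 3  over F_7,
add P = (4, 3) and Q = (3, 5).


P != Q, so use the chord formula.
s = (y2 - y1) / (x2 - x1) = (2) / (6) mod 7 = 5
x3 = s^2 - x1 - x2 mod 7 = 5^2 - 4 - 3 = 4
y3 = s (x1 - x3) - y1 mod 7 = 5 * (4 - 4) - 3 = 4

P + Q = (4, 4)


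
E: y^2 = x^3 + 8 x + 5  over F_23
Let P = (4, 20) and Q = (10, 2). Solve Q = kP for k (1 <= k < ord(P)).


Enumerate multiples of P until we hit Q = (10, 2):
  1P = (4, 20)
  2P = (5, 20)
  3P = (14, 3)
  4P = (21, 2)
  5P = (7, 17)
  6P = (13, 12)
  7P = (19, 1)
  8P = (6, 4)
  9P = (8, 12)
  10P = (15, 2)
  11P = (12, 14)
  12P = (9, 1)
  13P = (18, 1)
  14P = (10, 21)
  15P = (2, 11)
  16P = (20, 0)
  17P = (2, 12)
  18P = (10, 2)
Match found at i = 18.

k = 18


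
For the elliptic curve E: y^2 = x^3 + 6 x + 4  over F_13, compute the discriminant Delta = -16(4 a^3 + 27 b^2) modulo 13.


4 a^3 + 27 b^2 = 4*6^3 + 27*4^2 = 864 + 432 = 1296
Delta = -16 * (1296) = -20736
Delta mod 13 = 12

Delta = 12 (mod 13)


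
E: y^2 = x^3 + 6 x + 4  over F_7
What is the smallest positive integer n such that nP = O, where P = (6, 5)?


Compute successive multiples of P until we hit O:
  1P = (6, 5)
  2P = (4, 1)
  3P = (1, 5)
  4P = (0, 2)
  5P = (3, 0)
  6P = (0, 5)
  7P = (1, 2)
  8P = (4, 6)
  ... (continuing to 10P)
  10P = O

ord(P) = 10


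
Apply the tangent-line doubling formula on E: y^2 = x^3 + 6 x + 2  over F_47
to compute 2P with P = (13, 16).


Doubling: s = (3 x1^2 + a) / (2 y1)
s = (3*13^2 + 6) / (2*16) mod 47 = 41
x3 = s^2 - 2 x1 mod 47 = 41^2 - 2*13 = 10
y3 = s (x1 - x3) - y1 mod 47 = 41 * (13 - 10) - 16 = 13

2P = (10, 13)


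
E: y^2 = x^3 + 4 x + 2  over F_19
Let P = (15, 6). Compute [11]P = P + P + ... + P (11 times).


k = 11 = 1011_2 (binary, LSB first: 1101)
Double-and-add from P = (15, 6):
  bit 0 = 1: acc = O + (15, 6) = (15, 6)
  bit 1 = 1: acc = (15, 6) + (12, 7) = (9, 11)
  bit 2 = 0: acc unchanged = (9, 11)
  bit 3 = 1: acc = (9, 11) + (17, 9) = (18, 15)

11P = (18, 15)


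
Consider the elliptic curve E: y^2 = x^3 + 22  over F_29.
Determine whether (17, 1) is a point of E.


Check whether y^2 = x^3 + 0 x + 22 (mod 29) for (x, y) = (17, 1).
LHS: y^2 = 1^2 mod 29 = 1
RHS: x^3 + 0 x + 22 = 17^3 + 0*17 + 22 mod 29 = 5
LHS != RHS

No, not on the curve


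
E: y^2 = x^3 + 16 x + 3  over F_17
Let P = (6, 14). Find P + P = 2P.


Doubling: s = (3 x1^2 + a) / (2 y1)
s = (3*6^2 + 16) / (2*14) mod 17 = 2
x3 = s^2 - 2 x1 mod 17 = 2^2 - 2*6 = 9
y3 = s (x1 - x3) - y1 mod 17 = 2 * (6 - 9) - 14 = 14

2P = (9, 14)


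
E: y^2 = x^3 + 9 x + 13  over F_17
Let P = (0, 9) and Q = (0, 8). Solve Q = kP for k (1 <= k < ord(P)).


Enumerate multiples of P until we hit Q = (0, 8):
  1P = (0, 9)
  2P = (13, 10)
  3P = (3, 13)
  4P = (12, 9)
  5P = (5, 8)
  6P = (10, 10)
  7P = (15, 15)
  8P = (11, 7)
  9P = (8, 11)
  10P = (8, 6)
  11P = (11, 10)
  12P = (15, 2)
  13P = (10, 7)
  14P = (5, 9)
  15P = (12, 8)
  16P = (3, 4)
  17P = (13, 7)
  18P = (0, 8)
Match found at i = 18.

k = 18


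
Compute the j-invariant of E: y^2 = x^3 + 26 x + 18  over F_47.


Delta = -16(4 a^3 + 27 b^2) mod 47 = 32
-1728 * (4 a)^3 = -1728 * (4*26)^3 mod 47 = 2
j = 2 * 32^(-1) mod 47 = 3

j = 3 (mod 47)


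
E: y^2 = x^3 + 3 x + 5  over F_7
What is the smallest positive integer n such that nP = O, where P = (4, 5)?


Compute successive multiples of P until we hit O:
  1P = (4, 5)
  2P = (1, 4)
  3P = (6, 6)
  4P = (6, 1)
  5P = (1, 3)
  6P = (4, 2)
  7P = O

ord(P) = 7


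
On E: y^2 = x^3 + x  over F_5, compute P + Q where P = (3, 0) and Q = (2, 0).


P != Q, so use the chord formula.
s = (y2 - y1) / (x2 - x1) = (0) / (4) mod 5 = 0
x3 = s^2 - x1 - x2 mod 5 = 0^2 - 3 - 2 = 0
y3 = s (x1 - x3) - y1 mod 5 = 0 * (3 - 0) - 0 = 0

P + Q = (0, 0)


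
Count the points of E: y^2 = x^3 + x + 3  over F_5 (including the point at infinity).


For each x in F_5, count y with y^2 = x^3 + 1 x + 3 mod 5:
  x = 1: RHS = 0, y in [0]  -> 1 point(s)
  x = 4: RHS = 1, y in [1, 4]  -> 2 point(s)
Affine points: 3. Add the point at infinity: total = 4.

#E(F_5) = 4


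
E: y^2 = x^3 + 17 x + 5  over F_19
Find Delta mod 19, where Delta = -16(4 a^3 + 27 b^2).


4 a^3 + 27 b^2 = 4*17^3 + 27*5^2 = 19652 + 675 = 20327
Delta = -16 * (20327) = -325232
Delta mod 19 = 10

Delta = 10 (mod 19)


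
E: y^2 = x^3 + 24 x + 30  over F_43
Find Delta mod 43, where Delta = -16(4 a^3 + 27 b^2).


4 a^3 + 27 b^2 = 4*24^3 + 27*30^2 = 55296 + 24300 = 79596
Delta = -16 * (79596) = -1273536
Delta mod 43 = 38

Delta = 38 (mod 43)


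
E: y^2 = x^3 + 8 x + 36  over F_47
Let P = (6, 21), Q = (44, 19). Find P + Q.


P != Q, so use the chord formula.
s = (y2 - y1) / (x2 - x1) = (45) / (38) mod 47 = 42
x3 = s^2 - x1 - x2 mod 47 = 42^2 - 6 - 44 = 22
y3 = s (x1 - x3) - y1 mod 47 = 42 * (6 - 22) - 21 = 12

P + Q = (22, 12)


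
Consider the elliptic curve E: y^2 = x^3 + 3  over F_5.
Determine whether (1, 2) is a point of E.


Check whether y^2 = x^3 + 0 x + 3 (mod 5) for (x, y) = (1, 2).
LHS: y^2 = 2^2 mod 5 = 4
RHS: x^3 + 0 x + 3 = 1^3 + 0*1 + 3 mod 5 = 4
LHS = RHS

Yes, on the curve


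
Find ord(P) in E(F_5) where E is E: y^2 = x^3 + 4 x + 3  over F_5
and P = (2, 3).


Compute successive multiples of P until we hit O:
  1P = (2, 3)
  2P = (2, 2)
  3P = O

ord(P) = 3


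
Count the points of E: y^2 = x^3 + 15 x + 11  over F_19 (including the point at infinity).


For each x in F_19, count y with y^2 = x^3 + 15 x + 11 mod 19:
  x = 0: RHS = 11, y in [7, 12]  -> 2 point(s)
  x = 2: RHS = 11, y in [7, 12]  -> 2 point(s)
  x = 3: RHS = 7, y in [8, 11]  -> 2 point(s)
  x = 8: RHS = 16, y in [4, 15]  -> 2 point(s)
  x = 9: RHS = 1, y in [1, 18]  -> 2 point(s)
  x = 11: RHS = 6, y in [5, 14]  -> 2 point(s)
  x = 12: RHS = 0, y in [0]  -> 1 point(s)
  x = 13: RHS = 9, y in [3, 16]  -> 2 point(s)
  x = 14: RHS = 1, y in [1, 18]  -> 2 point(s)
  x = 15: RHS = 1, y in [1, 18]  -> 2 point(s)
  x = 17: RHS = 11, y in [7, 12]  -> 2 point(s)
Affine points: 21. Add the point at infinity: total = 22.

#E(F_19) = 22


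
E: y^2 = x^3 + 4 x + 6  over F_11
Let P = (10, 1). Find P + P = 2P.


Doubling: s = (3 x1^2 + a) / (2 y1)
s = (3*10^2 + 4) / (2*1) mod 11 = 9
x3 = s^2 - 2 x1 mod 11 = 9^2 - 2*10 = 6
y3 = s (x1 - x3) - y1 mod 11 = 9 * (10 - 6) - 1 = 2

2P = (6, 2)


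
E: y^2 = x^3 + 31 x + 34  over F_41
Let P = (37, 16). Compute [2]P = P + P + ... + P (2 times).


k = 2 = 10_2 (binary, LSB first: 01)
Double-and-add from P = (37, 16):
  bit 0 = 0: acc unchanged = O
  bit 1 = 1: acc = O + (40, 24) = (40, 24)

2P = (40, 24)


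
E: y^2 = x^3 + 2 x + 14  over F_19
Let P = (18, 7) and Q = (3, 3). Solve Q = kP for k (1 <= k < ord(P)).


Enumerate multiples of P until we hit Q = (3, 3):
  1P = (18, 7)
  2P = (3, 16)
  3P = (9, 18)
  4P = (1, 6)
  5P = (5, 15)
  6P = (2, 8)
  7P = (16, 0)
  8P = (2, 11)
  9P = (5, 4)
  10P = (1, 13)
  11P = (9, 1)
  12P = (3, 3)
Match found at i = 12.

k = 12


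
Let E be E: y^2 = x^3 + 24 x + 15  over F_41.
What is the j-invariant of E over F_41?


Delta = -16(4 a^3 + 27 b^2) mod 41 = 14
-1728 * (4 a)^3 = -1728 * (4*24)^3 mod 41 = 18
j = 18 * 14^(-1) mod 41 = 13

j = 13 (mod 41)


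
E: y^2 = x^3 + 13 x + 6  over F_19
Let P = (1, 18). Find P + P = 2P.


Doubling: s = (3 x1^2 + a) / (2 y1)
s = (3*1^2 + 13) / (2*18) mod 19 = 11
x3 = s^2 - 2 x1 mod 19 = 11^2 - 2*1 = 5
y3 = s (x1 - x3) - y1 mod 19 = 11 * (1 - 5) - 18 = 14

2P = (5, 14)


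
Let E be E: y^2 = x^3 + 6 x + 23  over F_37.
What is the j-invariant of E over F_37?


Delta = -16(4 a^3 + 27 b^2) mod 37 = 35
-1728 * (4 a)^3 = -1728 * (4*6)^3 mod 37 = 31
j = 31 * 35^(-1) mod 37 = 3

j = 3 (mod 37)


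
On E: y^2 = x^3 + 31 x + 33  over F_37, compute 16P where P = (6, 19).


k = 16 = 10000_2 (binary, LSB first: 00001)
Double-and-add from P = (6, 19):
  bit 0 = 0: acc unchanged = O
  bit 1 = 0: acc unchanged = O
  bit 2 = 0: acc unchanged = O
  bit 3 = 0: acc unchanged = O
  bit 4 = 1: acc = O + (19, 28) = (19, 28)

16P = (19, 28)


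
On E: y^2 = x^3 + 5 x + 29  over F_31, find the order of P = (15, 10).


Compute successive multiples of P until we hit O:
  1P = (15, 10)
  2P = (10, 5)
  3P = (7, 29)
  4P = (19, 15)
  5P = (16, 12)
  6P = (4, 12)
  7P = (21, 8)
  8P = (2, 27)
  ... (continuing to 40P)
  40P = O

ord(P) = 40


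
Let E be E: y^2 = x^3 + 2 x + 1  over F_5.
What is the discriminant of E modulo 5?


4 a^3 + 27 b^2 = 4*2^3 + 27*1^2 = 32 + 27 = 59
Delta = -16 * (59) = -944
Delta mod 5 = 1

Delta = 1 (mod 5)


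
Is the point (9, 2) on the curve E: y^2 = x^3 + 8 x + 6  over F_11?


Check whether y^2 = x^3 + 8 x + 6 (mod 11) for (x, y) = (9, 2).
LHS: y^2 = 2^2 mod 11 = 4
RHS: x^3 + 8 x + 6 = 9^3 + 8*9 + 6 mod 11 = 4
LHS = RHS

Yes, on the curve


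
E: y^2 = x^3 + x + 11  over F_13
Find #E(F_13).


For each x in F_13, count y with y^2 = x^3 + 1 x + 11 mod 13:
  x = 1: RHS = 0, y in [0]  -> 1 point(s)
  x = 4: RHS = 1, y in [1, 12]  -> 2 point(s)
  x = 6: RHS = 12, y in [5, 8]  -> 2 point(s)
  x = 7: RHS = 10, y in [6, 7]  -> 2 point(s)
  x = 11: RHS = 1, y in [1, 12]  -> 2 point(s)
  x = 12: RHS = 9, y in [3, 10]  -> 2 point(s)
Affine points: 11. Add the point at infinity: total = 12.

#E(F_13) = 12


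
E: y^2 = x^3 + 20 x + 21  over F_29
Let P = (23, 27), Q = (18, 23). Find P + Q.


P != Q, so use the chord formula.
s = (y2 - y1) / (x2 - x1) = (25) / (24) mod 29 = 24
x3 = s^2 - x1 - x2 mod 29 = 24^2 - 23 - 18 = 13
y3 = s (x1 - x3) - y1 mod 29 = 24 * (23 - 13) - 27 = 10

P + Q = (13, 10)


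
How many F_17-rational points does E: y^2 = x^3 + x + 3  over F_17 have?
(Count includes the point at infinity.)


For each x in F_17, count y with y^2 = x^3 + 1 x + 3 mod 17:
  x = 2: RHS = 13, y in [8, 9]  -> 2 point(s)
  x = 3: RHS = 16, y in [4, 13]  -> 2 point(s)
  x = 6: RHS = 4, y in [2, 15]  -> 2 point(s)
  x = 7: RHS = 13, y in [8, 9]  -> 2 point(s)
  x = 8: RHS = 13, y in [8, 9]  -> 2 point(s)
  x = 11: RHS = 2, y in [6, 11]  -> 2 point(s)
  x = 12: RHS = 9, y in [3, 14]  -> 2 point(s)
  x = 16: RHS = 1, y in [1, 16]  -> 2 point(s)
Affine points: 16. Add the point at infinity: total = 17.

#E(F_17) = 17
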